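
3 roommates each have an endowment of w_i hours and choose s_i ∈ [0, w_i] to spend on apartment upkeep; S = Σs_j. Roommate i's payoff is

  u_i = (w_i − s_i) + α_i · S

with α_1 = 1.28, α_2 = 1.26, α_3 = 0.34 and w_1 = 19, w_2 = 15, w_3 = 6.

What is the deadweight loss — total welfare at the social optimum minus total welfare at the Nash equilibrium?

∂u_i/∂s_i = α_i − 1, so roommate i contributes w_i if α_i > 1, else 0.
α_i > 1 for i ∈ {1, 2}; NE contributions (19, 15, 0), S = 34.
W^NE = Σw_i − S^NE + (Σα_i)·S^NE = 40 + 1.88·34 = 103.92.
Planner: ∂(Σu_j)/∂s_i = Σα_j − 1 = 1.88 > 0, so everyone contributes w_i; S^SO = 40, W^SO = 40 + 1.88·40 = 115.2.
Deadweight loss = 11.28.

11.28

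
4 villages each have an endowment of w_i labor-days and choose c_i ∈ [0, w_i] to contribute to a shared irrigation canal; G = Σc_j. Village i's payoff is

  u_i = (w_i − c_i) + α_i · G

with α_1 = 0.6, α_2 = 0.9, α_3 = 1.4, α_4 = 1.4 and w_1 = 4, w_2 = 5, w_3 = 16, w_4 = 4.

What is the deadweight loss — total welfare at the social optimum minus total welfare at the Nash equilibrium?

∂u_i/∂c_i = α_i − 1, so village i contributes w_i if α_i > 1, else 0.
α_i > 1 for i ∈ {3, 4}; NE contributions (0, 0, 16, 4), G = 20.
W^NE = Σw_i − G^NE + (Σα_i)·G^NE = 29 + 3.3·20 = 95.
Planner: ∂(Σu_j)/∂c_i = Σα_j − 1 = 3.3 > 0, so everyone contributes w_i; G^SO = 29, W^SO = 29 + 3.3·29 = 124.7.
Deadweight loss = 29.7.

29.7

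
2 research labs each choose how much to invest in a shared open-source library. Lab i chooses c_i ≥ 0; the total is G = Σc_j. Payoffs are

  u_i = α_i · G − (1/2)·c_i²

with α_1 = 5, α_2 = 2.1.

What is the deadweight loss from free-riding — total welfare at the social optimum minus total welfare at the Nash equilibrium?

14.705

Lab i's FOC: ∂u_i/∂c_i = α_i − c_i = 0, so c_i* = α_i.
NE contributions = (5, 2.1); G = 7.1.
W^NE = (Σα)·G − ½Σα_i² = 7.1² − ½·29.41 = 35.705.
Planner sets c_i = Σα_j = 7.1 for every i, so G^SO = 2·7.1 = 14.2.
W^SO = (Σα)·G^SO − ½·2·(Σα)² = (2/2)·7.1² = 50.41.
Deadweight loss = W^SO − W^NE = 14.705.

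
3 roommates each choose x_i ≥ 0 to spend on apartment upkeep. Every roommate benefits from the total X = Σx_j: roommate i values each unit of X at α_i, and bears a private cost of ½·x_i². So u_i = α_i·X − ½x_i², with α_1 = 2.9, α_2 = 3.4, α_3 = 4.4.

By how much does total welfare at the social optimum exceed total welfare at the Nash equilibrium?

76.91

Roommate i's FOC: ∂u_i/∂x_i = α_i − x_i = 0, so x_i* = α_i.
NE contributions = (2.9, 3.4, 4.4); X = 10.7.
W^NE = (Σα)·X − ½Σα_i² = 10.7² − ½·39.33 = 94.825.
Planner sets x_i = Σα_j = 10.7 for every i, so X^SO = 3·10.7 = 32.1.
W^SO = (Σα)·X^SO − ½·3·(Σα)² = (3/2)·10.7² = 171.735.
Deadweight loss = W^SO − W^NE = 76.91.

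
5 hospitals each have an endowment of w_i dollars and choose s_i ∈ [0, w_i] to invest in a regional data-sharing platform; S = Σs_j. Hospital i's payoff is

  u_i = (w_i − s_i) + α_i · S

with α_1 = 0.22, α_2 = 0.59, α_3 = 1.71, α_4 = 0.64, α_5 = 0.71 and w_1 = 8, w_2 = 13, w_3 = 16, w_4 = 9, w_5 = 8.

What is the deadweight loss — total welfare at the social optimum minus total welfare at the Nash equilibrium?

∂u_i/∂s_i = α_i − 1, so hospital i contributes w_i if α_i > 1, else 0.
α_i > 1 for i ∈ {3}; NE contributions (0, 0, 16, 0, 0), S = 16.
W^NE = Σw_i − S^NE + (Σα_i)·S^NE = 54 + 2.87·16 = 99.92.
Planner: ∂(Σu_j)/∂s_i = Σα_j − 1 = 2.87 > 0, so everyone contributes w_i; S^SO = 54, W^SO = 54 + 2.87·54 = 208.98.
Deadweight loss = 109.06.

109.06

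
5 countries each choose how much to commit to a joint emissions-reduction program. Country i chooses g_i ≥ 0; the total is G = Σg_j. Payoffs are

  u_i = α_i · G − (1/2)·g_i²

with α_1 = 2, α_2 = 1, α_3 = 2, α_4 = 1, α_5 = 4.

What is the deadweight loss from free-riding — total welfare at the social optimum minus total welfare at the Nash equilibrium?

Country i's FOC: ∂u_i/∂g_i = α_i − g_i = 0, so g_i* = α_i.
NE contributions = (2, 1, 2, 1, 4); G = 10.
W^NE = (Σα)·G − ½Σα_i² = 10² − ½·26 = 87.
Planner sets g_i = Σα_j = 10 for every i, so G^SO = 5·10 = 50.
W^SO = (Σα)·G^SO − ½·5·(Σα)² = (5/2)·10² = 250.
Deadweight loss = W^SO − W^NE = 163.

163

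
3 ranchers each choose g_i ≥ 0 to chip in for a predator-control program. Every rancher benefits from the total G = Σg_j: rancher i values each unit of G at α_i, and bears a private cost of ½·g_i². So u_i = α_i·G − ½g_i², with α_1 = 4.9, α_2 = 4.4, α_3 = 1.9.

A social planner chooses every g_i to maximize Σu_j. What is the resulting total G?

33.6

Planner FOC: ∂(Σu_j)/∂g_i = (Σα_j) − g_i = 0, so g_i^SO = Σα_j = 11.2 for every i; G^SO = 33.6.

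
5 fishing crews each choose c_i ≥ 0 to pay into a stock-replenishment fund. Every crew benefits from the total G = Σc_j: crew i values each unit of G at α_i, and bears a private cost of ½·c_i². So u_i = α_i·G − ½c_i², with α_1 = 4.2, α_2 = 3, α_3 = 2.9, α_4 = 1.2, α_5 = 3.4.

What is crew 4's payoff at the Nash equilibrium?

16.92

Crew i's FOC: ∂u_i/∂c_i = α_i − c_i = 0, so c_i* = α_i.
NE contributions = (4.2, 3, 2.9, 1.2, 3.4); G = 14.7.
u_4 = α_4·G − ½·(c_4)² = 1.2·14.7 − ½·1.2² = 16.92.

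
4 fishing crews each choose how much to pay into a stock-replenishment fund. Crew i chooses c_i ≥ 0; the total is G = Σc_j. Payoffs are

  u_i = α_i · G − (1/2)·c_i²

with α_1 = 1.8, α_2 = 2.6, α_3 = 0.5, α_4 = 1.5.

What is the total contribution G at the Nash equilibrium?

6.4

Crew i's FOC: ∂u_i/∂c_i = α_i − c_i = 0, so c_i* = α_i.
NE contributions = (1.8, 2.6, 0.5, 1.5); G = 6.4.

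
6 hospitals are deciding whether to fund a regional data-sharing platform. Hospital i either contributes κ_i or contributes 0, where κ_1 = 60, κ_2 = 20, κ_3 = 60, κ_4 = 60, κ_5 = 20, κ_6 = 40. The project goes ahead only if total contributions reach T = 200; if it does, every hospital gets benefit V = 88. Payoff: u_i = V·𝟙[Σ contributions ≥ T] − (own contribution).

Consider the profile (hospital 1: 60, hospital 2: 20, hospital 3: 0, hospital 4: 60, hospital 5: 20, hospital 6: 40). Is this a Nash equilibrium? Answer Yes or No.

Total = 200 ≥ 200: provided.
Hospital 1 (pledges 60, payoff 28): dropping to 0 → total 140, payoff 0. No gain.
Hospital 2 (pledges 20, payoff 68): dropping to 0 → total 180, payoff 0. No gain.
Hospital 3 (pledges 0, payoff 88): pledging 60 → total 260, payoff 28. No gain.
Hospital 4 (pledges 60, payoff 28): dropping to 0 → total 140, payoff 0. No gain.
Hospital 5 (pledges 20, payoff 68): dropping to 0 → total 180, payoff 0. No gain.
Hospital 6 (pledges 40, payoff 48): dropping to 0 → total 160, payoff 0. No gain.

Yes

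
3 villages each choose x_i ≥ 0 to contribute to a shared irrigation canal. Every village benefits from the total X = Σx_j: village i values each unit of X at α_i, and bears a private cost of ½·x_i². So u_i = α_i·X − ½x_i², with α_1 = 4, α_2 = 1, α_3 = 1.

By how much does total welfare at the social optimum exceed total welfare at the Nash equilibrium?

Village i's FOC: ∂u_i/∂x_i = α_i − x_i = 0, so x_i* = α_i.
NE contributions = (4, 1, 1); X = 6.
W^NE = (Σα)·X − ½Σα_i² = 6² − ½·18 = 27.
Planner sets x_i = Σα_j = 6 for every i, so X^SO = 3·6 = 18.
W^SO = (Σα)·X^SO − ½·3·(Σα)² = (3/2)·6² = 54.
Deadweight loss = W^SO − W^NE = 27.

27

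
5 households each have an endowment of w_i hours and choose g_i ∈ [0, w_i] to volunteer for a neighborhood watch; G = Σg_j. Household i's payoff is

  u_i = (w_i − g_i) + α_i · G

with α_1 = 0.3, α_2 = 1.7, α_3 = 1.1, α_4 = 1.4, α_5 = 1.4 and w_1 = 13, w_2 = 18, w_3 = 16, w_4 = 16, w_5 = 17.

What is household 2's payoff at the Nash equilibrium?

∂u_i/∂g_i = α_i − 1, so household i contributes w_i if α_i > 1, else 0.
α_i > 1 for i ∈ {2, 3, 4, 5}; NE contributions (0, 18, 16, 16, 17), G = 67.
u_2 = (18 − 18) + 1.7·67 = 113.9.

113.9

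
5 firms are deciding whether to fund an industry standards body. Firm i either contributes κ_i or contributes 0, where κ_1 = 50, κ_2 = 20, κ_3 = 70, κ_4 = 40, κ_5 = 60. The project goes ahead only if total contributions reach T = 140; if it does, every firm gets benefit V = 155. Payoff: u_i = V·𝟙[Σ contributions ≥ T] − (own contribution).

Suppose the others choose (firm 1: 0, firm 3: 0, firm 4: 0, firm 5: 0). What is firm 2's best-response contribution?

Others' total = 0. Even contributing 20 gives 20 < 140: no benefit either way.
Best response: 0.

0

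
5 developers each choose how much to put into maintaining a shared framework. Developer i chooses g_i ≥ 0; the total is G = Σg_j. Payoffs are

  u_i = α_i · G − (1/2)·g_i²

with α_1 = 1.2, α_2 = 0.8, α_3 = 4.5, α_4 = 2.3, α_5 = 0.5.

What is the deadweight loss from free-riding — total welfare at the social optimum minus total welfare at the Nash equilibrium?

Developer i's FOC: ∂u_i/∂g_i = α_i − g_i = 0, so g_i* = α_i.
NE contributions = (1.2, 0.8, 4.5, 2.3, 0.5); G = 9.3.
W^NE = (Σα)·G − ½Σα_i² = 9.3² − ½·27.87 = 72.555.
Planner sets g_i = Σα_j = 9.3 for every i, so G^SO = 5·9.3 = 46.5.
W^SO = (Σα)·G^SO − ½·5·(Σα)² = (5/2)·9.3² = 216.225.
Deadweight loss = W^SO − W^NE = 143.67.

143.67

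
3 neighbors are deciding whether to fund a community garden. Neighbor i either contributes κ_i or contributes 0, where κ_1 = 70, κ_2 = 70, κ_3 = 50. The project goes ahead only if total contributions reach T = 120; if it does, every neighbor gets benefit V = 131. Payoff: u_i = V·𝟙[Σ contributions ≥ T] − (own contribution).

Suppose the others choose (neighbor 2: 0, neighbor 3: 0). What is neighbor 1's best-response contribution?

0

Others' total = 0. Even contributing 70 gives 70 < 120: no benefit either way.
Best response: 0.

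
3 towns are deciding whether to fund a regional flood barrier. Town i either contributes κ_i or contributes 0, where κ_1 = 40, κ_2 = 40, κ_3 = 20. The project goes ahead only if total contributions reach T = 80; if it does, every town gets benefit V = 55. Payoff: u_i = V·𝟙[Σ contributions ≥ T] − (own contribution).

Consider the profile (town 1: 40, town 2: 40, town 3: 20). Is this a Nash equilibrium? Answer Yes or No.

No

Total = 100 ≥ 80: provided.
Town 1 (pledges 40, payoff 15): dropping to 0 → total 60, payoff 0. No gain.
Town 2 (pledges 40, payoff 15): dropping to 0 → total 60, payoff 0. No gain.
Town 3 (pledges 20, payoff 35): dropping to 0 → total 80, payoff 55. Profitable deviation.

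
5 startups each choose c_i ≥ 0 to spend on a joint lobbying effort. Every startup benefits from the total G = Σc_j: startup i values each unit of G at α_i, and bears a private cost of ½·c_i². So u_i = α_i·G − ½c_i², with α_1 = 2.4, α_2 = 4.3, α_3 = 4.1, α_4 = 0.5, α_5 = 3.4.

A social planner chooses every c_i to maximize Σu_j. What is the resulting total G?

73.5

Planner FOC: ∂(Σu_j)/∂c_i = (Σα_j) − c_i = 0, so c_i^SO = Σα_j = 14.7 for every i; G^SO = 73.5.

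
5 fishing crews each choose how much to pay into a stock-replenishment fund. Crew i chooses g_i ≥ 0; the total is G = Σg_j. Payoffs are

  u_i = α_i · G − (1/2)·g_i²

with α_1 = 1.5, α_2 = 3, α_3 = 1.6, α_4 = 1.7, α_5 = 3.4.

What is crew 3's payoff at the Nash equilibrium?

16.64

Crew i's FOC: ∂u_i/∂g_i = α_i − g_i = 0, so g_i* = α_i.
NE contributions = (1.5, 3, 1.6, 1.7, 3.4); G = 11.2.
u_3 = α_3·G − ½·(g_3)² = 1.6·11.2 − ½·1.6² = 16.64.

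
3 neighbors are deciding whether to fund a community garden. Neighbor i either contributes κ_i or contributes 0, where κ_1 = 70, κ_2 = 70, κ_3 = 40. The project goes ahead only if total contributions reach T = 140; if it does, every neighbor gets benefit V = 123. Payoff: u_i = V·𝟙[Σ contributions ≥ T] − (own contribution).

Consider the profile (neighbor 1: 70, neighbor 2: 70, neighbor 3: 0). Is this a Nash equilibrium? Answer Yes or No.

Total = 140 ≥ 140: provided.
Neighbor 1 (pledges 70, payoff 53): dropping to 0 → total 70, payoff 0. No gain.
Neighbor 2 (pledges 70, payoff 53): dropping to 0 → total 70, payoff 0. No gain.
Neighbor 3 (pledges 0, payoff 123): pledging 40 → total 180, payoff 83. No gain.

Yes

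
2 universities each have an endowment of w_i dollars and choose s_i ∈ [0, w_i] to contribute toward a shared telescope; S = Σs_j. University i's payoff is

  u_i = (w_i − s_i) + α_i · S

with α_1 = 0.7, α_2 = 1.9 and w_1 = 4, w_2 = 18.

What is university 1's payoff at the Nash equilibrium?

16.6

∂u_i/∂s_i = α_i − 1, so university i contributes w_i if α_i > 1, else 0.
α_i > 1 for i ∈ {2}; NE contributions (0, 18), S = 18.
u_1 = (4 − 0) + 0.7·18 = 16.6.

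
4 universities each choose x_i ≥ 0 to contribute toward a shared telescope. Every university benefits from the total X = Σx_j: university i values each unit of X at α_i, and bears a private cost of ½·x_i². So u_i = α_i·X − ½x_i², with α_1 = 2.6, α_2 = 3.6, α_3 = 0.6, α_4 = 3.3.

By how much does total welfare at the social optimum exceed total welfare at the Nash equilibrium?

117.495

University i's FOC: ∂u_i/∂x_i = α_i − x_i = 0, so x_i* = α_i.
NE contributions = (2.6, 3.6, 0.6, 3.3); X = 10.1.
W^NE = (Σα)·X − ½Σα_i² = 10.1² − ½·30.97 = 86.525.
Planner sets x_i = Σα_j = 10.1 for every i, so X^SO = 4·10.1 = 40.4.
W^SO = (Σα)·X^SO − ½·4·(Σα)² = (4/2)·10.1² = 204.02.
Deadweight loss = W^SO − W^NE = 117.495.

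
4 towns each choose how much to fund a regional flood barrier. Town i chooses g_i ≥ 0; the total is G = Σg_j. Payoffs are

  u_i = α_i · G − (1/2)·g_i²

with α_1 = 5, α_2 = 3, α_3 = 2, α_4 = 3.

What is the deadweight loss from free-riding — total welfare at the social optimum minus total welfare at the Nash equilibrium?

192.5

Town i's FOC: ∂u_i/∂g_i = α_i − g_i = 0, so g_i* = α_i.
NE contributions = (5, 3, 2, 3); G = 13.
W^NE = (Σα)·G − ½Σα_i² = 13² − ½·47 = 145.5.
Planner sets g_i = Σα_j = 13 for every i, so G^SO = 4·13 = 52.
W^SO = (Σα)·G^SO − ½·4·(Σα)² = (4/2)·13² = 338.
Deadweight loss = W^SO − W^NE = 192.5.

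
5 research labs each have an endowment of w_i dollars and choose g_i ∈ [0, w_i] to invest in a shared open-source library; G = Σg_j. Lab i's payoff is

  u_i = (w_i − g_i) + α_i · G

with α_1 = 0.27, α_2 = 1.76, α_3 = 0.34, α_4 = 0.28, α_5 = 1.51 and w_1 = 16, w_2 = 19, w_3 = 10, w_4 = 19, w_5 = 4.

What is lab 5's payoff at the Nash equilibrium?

34.73

∂u_i/∂g_i = α_i − 1, so lab i contributes w_i if α_i > 1, else 0.
α_i > 1 for i ∈ {2, 5}; NE contributions (0, 19, 0, 0, 4), G = 23.
u_5 = (4 − 4) + 1.51·23 = 34.73.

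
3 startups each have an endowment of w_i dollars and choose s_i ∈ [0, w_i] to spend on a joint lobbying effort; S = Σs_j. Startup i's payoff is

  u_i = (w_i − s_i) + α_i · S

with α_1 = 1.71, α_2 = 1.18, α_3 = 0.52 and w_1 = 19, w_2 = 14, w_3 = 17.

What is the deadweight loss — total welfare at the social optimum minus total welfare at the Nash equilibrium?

∂u_i/∂s_i = α_i − 1, so startup i contributes w_i if α_i > 1, else 0.
α_i > 1 for i ∈ {1, 2}; NE contributions (19, 14, 0), S = 33.
W^NE = Σw_i − S^NE + (Σα_i)·S^NE = 50 + 2.41·33 = 129.53.
Planner: ∂(Σu_j)/∂s_i = Σα_j − 1 = 2.41 > 0, so everyone contributes w_i; S^SO = 50, W^SO = 50 + 2.41·50 = 170.5.
Deadweight loss = 40.97.

40.97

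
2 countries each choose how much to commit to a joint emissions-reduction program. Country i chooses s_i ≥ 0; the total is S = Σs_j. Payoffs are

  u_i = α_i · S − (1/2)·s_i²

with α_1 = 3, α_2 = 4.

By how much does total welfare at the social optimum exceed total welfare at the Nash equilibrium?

Country i's FOC: ∂u_i/∂s_i = α_i − s_i = 0, so s_i* = α_i.
NE contributions = (3, 4); S = 7.
W^NE = (Σα)·S − ½Σα_i² = 7² − ½·25 = 36.5.
Planner sets s_i = Σα_j = 7 for every i, so S^SO = 2·7 = 14.
W^SO = (Σα)·S^SO − ½·2·(Σα)² = (2/2)·7² = 49.
Deadweight loss = W^SO − W^NE = 12.5.

12.5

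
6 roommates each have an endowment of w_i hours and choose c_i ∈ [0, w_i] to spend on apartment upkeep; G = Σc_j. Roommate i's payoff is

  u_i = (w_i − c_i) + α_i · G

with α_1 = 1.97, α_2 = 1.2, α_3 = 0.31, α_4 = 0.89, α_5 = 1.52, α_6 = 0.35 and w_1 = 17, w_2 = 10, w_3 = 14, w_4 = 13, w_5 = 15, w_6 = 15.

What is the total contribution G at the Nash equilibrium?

42

∂u_i/∂c_i = α_i − 1, so roommate i contributes w_i if α_i > 1, else 0.
α_i > 1 for i ∈ {1, 2, 5}; NE contributions (17, 10, 0, 0, 15, 0), G = 42.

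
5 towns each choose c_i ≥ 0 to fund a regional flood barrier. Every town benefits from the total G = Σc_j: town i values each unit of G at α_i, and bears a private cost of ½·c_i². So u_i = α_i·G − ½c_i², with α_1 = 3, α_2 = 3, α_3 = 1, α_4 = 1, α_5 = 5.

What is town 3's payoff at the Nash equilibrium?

12.5

Town i's FOC: ∂u_i/∂c_i = α_i − c_i = 0, so c_i* = α_i.
NE contributions = (3, 3, 1, 1, 5); G = 13.
u_3 = α_3·G − ½·(c_3)² = 1·13 − ½·1² = 12.5.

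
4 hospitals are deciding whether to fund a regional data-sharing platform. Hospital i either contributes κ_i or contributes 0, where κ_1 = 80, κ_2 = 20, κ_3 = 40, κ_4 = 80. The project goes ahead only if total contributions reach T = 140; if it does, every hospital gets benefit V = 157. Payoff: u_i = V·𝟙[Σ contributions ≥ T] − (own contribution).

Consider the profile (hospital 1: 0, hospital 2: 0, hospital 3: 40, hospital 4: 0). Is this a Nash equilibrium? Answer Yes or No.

No

Total = 40 < 140: not provided.
Hospital 1 (pledges 0, payoff 0): pledging 80 → total 120, payoff -80. No gain.
Hospital 2 (pledges 0, payoff 0): pledging 20 → total 60, payoff -20. No gain.
Hospital 3 (pledges 40, payoff -40): dropping to 0 → total 0, payoff 0. Profitable deviation.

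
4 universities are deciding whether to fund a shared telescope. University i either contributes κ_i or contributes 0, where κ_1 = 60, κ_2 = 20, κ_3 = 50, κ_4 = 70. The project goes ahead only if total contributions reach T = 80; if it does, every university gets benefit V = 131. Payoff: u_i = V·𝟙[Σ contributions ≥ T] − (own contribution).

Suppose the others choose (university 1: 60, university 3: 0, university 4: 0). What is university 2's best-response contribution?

Others' total = 60. Contributing 20 brings total to 80 ≥ 80: gain V − κ_2 = 111.
Best response: 20.

20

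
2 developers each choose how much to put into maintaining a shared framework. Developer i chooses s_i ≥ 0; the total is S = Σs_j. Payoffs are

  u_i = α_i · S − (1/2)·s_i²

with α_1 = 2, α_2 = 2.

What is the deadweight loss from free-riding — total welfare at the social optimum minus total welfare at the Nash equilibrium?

Developer i's FOC: ∂u_i/∂s_i = α_i − s_i = 0, so s_i* = α_i.
NE contributions = (2, 2); S = 4.
W^NE = (Σα)·S − ½Σα_i² = 4² − ½·8 = 12.
Planner sets s_i = Σα_j = 4 for every i, so S^SO = 2·4 = 8.
W^SO = (Σα)·S^SO − ½·2·(Σα)² = (2/2)·4² = 16.
Deadweight loss = W^SO − W^NE = 4.

4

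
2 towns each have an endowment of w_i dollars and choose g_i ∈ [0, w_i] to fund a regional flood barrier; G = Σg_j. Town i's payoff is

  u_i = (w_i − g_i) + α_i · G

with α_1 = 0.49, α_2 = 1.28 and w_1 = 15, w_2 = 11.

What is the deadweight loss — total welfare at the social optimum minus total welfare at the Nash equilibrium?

∂u_i/∂g_i = α_i − 1, so town i contributes w_i if α_i > 1, else 0.
α_i > 1 for i ∈ {2}; NE contributions (0, 11), G = 11.
W^NE = Σw_i − G^NE + (Σα_i)·G^NE = 26 + 0.77·11 = 34.47.
Planner: ∂(Σu_j)/∂g_i = Σα_j − 1 = 0.77 > 0, so everyone contributes w_i; G^SO = 26, W^SO = 26 + 0.77·26 = 46.02.
Deadweight loss = 11.55.

11.55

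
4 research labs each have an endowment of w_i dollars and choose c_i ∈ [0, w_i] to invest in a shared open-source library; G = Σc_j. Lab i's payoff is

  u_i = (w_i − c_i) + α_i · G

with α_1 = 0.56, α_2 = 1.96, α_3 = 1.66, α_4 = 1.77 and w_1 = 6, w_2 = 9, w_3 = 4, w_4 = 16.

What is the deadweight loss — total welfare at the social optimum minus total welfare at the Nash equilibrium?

∂u_i/∂c_i = α_i − 1, so lab i contributes w_i if α_i > 1, else 0.
α_i > 1 for i ∈ {2, 3, 4}; NE contributions (0, 9, 4, 16), G = 29.
W^NE = Σw_i − G^NE + (Σα_i)·G^NE = 35 + 4.95·29 = 178.55.
Planner: ∂(Σu_j)/∂c_i = Σα_j − 1 = 4.95 > 0, so everyone contributes w_i; G^SO = 35, W^SO = 35 + 4.95·35 = 208.25.
Deadweight loss = 29.7.

29.7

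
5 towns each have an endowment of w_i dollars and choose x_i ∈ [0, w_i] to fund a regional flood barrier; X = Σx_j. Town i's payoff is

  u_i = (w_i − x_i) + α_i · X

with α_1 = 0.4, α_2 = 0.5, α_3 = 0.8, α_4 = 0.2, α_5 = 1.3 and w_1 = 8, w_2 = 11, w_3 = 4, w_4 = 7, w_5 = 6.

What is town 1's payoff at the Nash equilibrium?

∂u_i/∂x_i = α_i − 1, so town i contributes w_i if α_i > 1, else 0.
α_i > 1 for i ∈ {5}; NE contributions (0, 0, 0, 0, 6), X = 6.
u_1 = (8 − 0) + 0.4·6 = 10.4.

10.4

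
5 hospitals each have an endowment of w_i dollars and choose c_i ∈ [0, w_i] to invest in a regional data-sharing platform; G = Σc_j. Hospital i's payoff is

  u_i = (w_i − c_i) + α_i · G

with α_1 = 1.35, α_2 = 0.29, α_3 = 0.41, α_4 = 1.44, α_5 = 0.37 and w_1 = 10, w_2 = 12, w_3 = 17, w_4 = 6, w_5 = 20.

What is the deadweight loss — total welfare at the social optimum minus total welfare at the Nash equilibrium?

140.14

∂u_i/∂c_i = α_i − 1, so hospital i contributes w_i if α_i > 1, else 0.
α_i > 1 for i ∈ {1, 4}; NE contributions (10, 0, 0, 6, 0), G = 16.
W^NE = Σw_i − G^NE + (Σα_i)·G^NE = 65 + 2.86·16 = 110.76.
Planner: ∂(Σu_j)/∂c_i = Σα_j − 1 = 2.86 > 0, so everyone contributes w_i; G^SO = 65, W^SO = 65 + 2.86·65 = 250.9.
Deadweight loss = 140.14.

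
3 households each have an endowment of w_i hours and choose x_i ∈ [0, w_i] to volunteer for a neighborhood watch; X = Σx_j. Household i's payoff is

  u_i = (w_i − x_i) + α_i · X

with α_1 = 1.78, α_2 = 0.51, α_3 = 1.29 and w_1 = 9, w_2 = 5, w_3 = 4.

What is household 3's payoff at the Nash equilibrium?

∂u_i/∂x_i = α_i − 1, so household i contributes w_i if α_i > 1, else 0.
α_i > 1 for i ∈ {1, 3}; NE contributions (9, 0, 4), X = 13.
u_3 = (4 − 4) + 1.29·13 = 16.77.

16.77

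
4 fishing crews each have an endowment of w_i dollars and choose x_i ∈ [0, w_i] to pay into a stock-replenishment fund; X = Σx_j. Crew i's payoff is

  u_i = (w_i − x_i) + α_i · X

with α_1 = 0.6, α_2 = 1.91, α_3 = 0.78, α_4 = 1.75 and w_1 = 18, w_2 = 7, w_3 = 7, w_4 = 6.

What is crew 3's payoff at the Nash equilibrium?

∂u_i/∂x_i = α_i − 1, so crew i contributes w_i if α_i > 1, else 0.
α_i > 1 for i ∈ {2, 4}; NE contributions (0, 7, 0, 6), X = 13.
u_3 = (7 − 0) + 0.78·13 = 17.14.

17.14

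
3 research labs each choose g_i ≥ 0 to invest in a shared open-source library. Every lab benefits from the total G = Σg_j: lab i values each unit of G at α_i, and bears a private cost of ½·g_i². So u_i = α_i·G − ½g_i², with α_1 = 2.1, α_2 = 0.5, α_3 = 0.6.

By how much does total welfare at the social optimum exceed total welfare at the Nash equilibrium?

7.63

Lab i's FOC: ∂u_i/∂g_i = α_i − g_i = 0, so g_i* = α_i.
NE contributions = (2.1, 0.5, 0.6); G = 3.2.
W^NE = (Σα)·G − ½Σα_i² = 3.2² − ½·5.02 = 7.73.
Planner sets g_i = Σα_j = 3.2 for every i, so G^SO = 3·3.2 = 9.6.
W^SO = (Σα)·G^SO − ½·3·(Σα)² = (3/2)·3.2² = 15.36.
Deadweight loss = W^SO − W^NE = 7.63.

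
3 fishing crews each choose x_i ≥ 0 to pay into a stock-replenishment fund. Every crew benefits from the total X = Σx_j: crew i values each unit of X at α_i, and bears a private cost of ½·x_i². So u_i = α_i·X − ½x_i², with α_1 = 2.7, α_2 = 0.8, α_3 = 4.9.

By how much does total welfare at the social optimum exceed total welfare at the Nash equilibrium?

51.25

Crew i's FOC: ∂u_i/∂x_i = α_i − x_i = 0, so x_i* = α_i.
NE contributions = (2.7, 0.8, 4.9); X = 8.4.
W^NE = (Σα)·X − ½Σα_i² = 8.4² − ½·31.94 = 54.59.
Planner sets x_i = Σα_j = 8.4 for every i, so X^SO = 3·8.4 = 25.2.
W^SO = (Σα)·X^SO − ½·3·(Σα)² = (3/2)·8.4² = 105.84.
Deadweight loss = W^SO − W^NE = 51.25.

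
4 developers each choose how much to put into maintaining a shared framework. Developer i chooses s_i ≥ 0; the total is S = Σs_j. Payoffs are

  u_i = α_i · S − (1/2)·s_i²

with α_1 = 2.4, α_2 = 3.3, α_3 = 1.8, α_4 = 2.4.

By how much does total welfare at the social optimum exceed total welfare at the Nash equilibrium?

Developer i's FOC: ∂u_i/∂s_i = α_i − s_i = 0, so s_i* = α_i.
NE contributions = (2.4, 3.3, 1.8, 2.4); S = 9.9.
W^NE = (Σα)·S − ½Σα_i² = 9.9² − ½·25.65 = 85.185.
Planner sets s_i = Σα_j = 9.9 for every i, so S^SO = 4·9.9 = 39.6.
W^SO = (Σα)·S^SO − ½·4·(Σα)² = (4/2)·9.9² = 196.02.
Deadweight loss = W^SO − W^NE = 110.835.

110.835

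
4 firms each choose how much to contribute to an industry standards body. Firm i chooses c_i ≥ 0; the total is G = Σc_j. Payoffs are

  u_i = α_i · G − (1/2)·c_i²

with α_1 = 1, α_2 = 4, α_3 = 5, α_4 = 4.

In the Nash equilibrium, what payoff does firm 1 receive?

Firm i's FOC: ∂u_i/∂c_i = α_i − c_i = 0, so c_i* = α_i.
NE contributions = (1, 4, 5, 4); G = 14.
u_1 = α_1·G − ½·(c_1)² = 1·14 − ½·1² = 13.5.

13.5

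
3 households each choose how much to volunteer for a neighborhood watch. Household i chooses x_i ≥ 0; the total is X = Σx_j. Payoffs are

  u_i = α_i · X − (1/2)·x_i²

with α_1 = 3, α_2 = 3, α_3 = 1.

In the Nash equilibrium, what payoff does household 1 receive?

16.5

Household i's FOC: ∂u_i/∂x_i = α_i − x_i = 0, so x_i* = α_i.
NE contributions = (3, 3, 1); X = 7.
u_1 = α_1·X − ½·(x_1)² = 3·7 − ½·3² = 16.5.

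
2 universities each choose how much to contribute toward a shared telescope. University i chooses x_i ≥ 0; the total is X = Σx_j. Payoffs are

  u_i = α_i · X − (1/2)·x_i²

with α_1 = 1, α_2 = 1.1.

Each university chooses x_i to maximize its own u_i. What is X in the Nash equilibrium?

University i's FOC: ∂u_i/∂x_i = α_i − x_i = 0, so x_i* = α_i.
NE contributions = (1, 1.1); X = 2.1.

2.1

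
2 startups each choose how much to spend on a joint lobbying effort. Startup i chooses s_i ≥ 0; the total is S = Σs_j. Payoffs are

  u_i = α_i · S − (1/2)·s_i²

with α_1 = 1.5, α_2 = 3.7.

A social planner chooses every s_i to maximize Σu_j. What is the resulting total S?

Planner FOC: ∂(Σu_j)/∂s_i = (Σα_j) − s_i = 0, so s_i^SO = Σα_j = 5.2 for every i; S^SO = 10.4.

10.4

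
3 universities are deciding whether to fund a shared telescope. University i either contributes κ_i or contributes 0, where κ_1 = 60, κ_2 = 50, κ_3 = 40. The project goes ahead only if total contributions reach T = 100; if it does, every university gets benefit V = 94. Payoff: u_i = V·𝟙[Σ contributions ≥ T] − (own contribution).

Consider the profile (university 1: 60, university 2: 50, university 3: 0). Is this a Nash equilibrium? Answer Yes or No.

Total = 110 ≥ 100: provided.
University 1 (pledges 60, payoff 34): dropping to 0 → total 50, payoff 0. No gain.
University 2 (pledges 50, payoff 44): dropping to 0 → total 60, payoff 0. No gain.
University 3 (pledges 0, payoff 94): pledging 40 → total 150, payoff 54. No gain.

Yes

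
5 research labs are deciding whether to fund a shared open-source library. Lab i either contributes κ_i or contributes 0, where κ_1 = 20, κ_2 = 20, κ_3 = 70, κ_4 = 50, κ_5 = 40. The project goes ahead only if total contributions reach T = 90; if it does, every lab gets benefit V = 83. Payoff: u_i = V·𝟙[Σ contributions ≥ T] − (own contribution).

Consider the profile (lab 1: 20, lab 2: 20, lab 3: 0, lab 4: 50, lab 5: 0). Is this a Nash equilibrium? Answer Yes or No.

Yes

Total = 90 ≥ 90: provided.
Lab 1 (pledges 20, payoff 63): dropping to 0 → total 70, payoff 0. No gain.
Lab 2 (pledges 20, payoff 63): dropping to 0 → total 70, payoff 0. No gain.
Lab 3 (pledges 0, payoff 83): pledging 70 → total 160, payoff 13. No gain.
Lab 4 (pledges 50, payoff 33): dropping to 0 → total 40, payoff 0. No gain.
Lab 5 (pledges 0, payoff 83): pledging 40 → total 130, payoff 43. No gain.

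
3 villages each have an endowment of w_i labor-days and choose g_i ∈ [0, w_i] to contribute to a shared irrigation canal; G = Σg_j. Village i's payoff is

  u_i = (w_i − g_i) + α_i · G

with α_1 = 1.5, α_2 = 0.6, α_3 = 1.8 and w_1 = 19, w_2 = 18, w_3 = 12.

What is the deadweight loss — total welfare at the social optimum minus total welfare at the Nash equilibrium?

52.2

∂u_i/∂g_i = α_i − 1, so village i contributes w_i if α_i > 1, else 0.
α_i > 1 for i ∈ {1, 3}; NE contributions (19, 0, 12), G = 31.
W^NE = Σw_i − G^NE + (Σα_i)·G^NE = 49 + 2.9·31 = 138.9.
Planner: ∂(Σu_j)/∂g_i = Σα_j − 1 = 2.9 > 0, so everyone contributes w_i; G^SO = 49, W^SO = 49 + 2.9·49 = 191.1.
Deadweight loss = 52.2.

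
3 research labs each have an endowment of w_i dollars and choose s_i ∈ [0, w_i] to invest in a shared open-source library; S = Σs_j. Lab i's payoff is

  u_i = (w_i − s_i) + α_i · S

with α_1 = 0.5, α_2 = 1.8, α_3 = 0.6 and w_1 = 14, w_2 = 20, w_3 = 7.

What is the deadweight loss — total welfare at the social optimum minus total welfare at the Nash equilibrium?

∂u_i/∂s_i = α_i − 1, so lab i contributes w_i if α_i > 1, else 0.
α_i > 1 for i ∈ {2}; NE contributions (0, 20, 0), S = 20.
W^NE = Σw_i − S^NE + (Σα_i)·S^NE = 41 + 1.9·20 = 79.
Planner: ∂(Σu_j)/∂s_i = Σα_j − 1 = 1.9 > 0, so everyone contributes w_i; S^SO = 41, W^SO = 41 + 1.9·41 = 118.9.
Deadweight loss = 39.9.

39.9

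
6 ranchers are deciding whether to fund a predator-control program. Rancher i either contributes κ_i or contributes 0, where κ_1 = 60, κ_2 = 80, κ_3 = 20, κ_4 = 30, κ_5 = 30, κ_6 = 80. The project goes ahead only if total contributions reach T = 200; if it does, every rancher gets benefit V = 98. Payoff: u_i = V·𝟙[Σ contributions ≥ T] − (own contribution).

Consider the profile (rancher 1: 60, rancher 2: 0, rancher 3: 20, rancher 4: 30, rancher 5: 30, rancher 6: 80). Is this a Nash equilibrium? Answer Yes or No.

No

Total = 220 ≥ 200: provided.
Rancher 1 (pledges 60, payoff 38): dropping to 0 → total 160, payoff 0. No gain.
Rancher 2 (pledges 0, payoff 98): pledging 80 → total 300, payoff 18. No gain.
Rancher 3 (pledges 20, payoff 78): dropping to 0 → total 200, payoff 98. Profitable deviation.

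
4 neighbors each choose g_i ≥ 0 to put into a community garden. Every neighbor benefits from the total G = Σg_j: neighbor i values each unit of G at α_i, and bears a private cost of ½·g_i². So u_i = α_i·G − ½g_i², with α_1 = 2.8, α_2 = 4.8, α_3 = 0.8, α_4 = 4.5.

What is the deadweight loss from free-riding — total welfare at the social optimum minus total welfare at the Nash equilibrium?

Neighbor i's FOC: ∂u_i/∂g_i = α_i − g_i = 0, so g_i* = α_i.
NE contributions = (2.8, 4.8, 0.8, 4.5); G = 12.9.
W^NE = (Σα)·G − ½Σα_i² = 12.9² − ½·51.77 = 140.525.
Planner sets g_i = Σα_j = 12.9 for every i, so G^SO = 4·12.9 = 51.6.
W^SO = (Σα)·G^SO − ½·4·(Σα)² = (4/2)·12.9² = 332.82.
Deadweight loss = W^SO − W^NE = 192.295.

192.295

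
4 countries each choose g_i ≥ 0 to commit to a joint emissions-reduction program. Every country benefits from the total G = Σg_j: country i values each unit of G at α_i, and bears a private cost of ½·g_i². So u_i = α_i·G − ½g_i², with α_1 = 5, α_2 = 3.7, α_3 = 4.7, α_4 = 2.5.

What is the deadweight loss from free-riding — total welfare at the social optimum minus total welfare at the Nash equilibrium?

286.325

Country i's FOC: ∂u_i/∂g_i = α_i − g_i = 0, so g_i* = α_i.
NE contributions = (5, 3.7, 4.7, 2.5); G = 15.9.
W^NE = (Σα)·G − ½Σα_i² = 15.9² − ½·67.03 = 219.295.
Planner sets g_i = Σα_j = 15.9 for every i, so G^SO = 4·15.9 = 63.6.
W^SO = (Σα)·G^SO − ½·4·(Σα)² = (4/2)·15.9² = 505.62.
Deadweight loss = W^SO − W^NE = 286.325.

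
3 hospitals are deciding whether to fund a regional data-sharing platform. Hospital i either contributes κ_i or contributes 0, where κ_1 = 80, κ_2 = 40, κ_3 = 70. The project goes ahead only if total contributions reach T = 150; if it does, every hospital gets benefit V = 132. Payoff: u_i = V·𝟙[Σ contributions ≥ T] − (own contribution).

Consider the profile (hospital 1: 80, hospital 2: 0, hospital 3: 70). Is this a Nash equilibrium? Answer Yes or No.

Total = 150 ≥ 150: provided.
Hospital 1 (pledges 80, payoff 52): dropping to 0 → total 70, payoff 0. No gain.
Hospital 2 (pledges 0, payoff 132): pledging 40 → total 190, payoff 92. No gain.
Hospital 3 (pledges 70, payoff 62): dropping to 0 → total 80, payoff 0. No gain.

Yes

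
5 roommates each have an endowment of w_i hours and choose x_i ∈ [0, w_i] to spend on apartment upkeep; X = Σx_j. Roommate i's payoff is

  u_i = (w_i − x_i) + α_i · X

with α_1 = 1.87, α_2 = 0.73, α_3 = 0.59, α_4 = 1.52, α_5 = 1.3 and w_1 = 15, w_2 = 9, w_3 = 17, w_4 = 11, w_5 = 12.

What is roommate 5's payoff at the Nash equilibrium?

49.4

∂u_i/∂x_i = α_i − 1, so roommate i contributes w_i if α_i > 1, else 0.
α_i > 1 for i ∈ {1, 4, 5}; NE contributions (15, 0, 0, 11, 12), X = 38.
u_5 = (12 − 12) + 1.3·38 = 49.4.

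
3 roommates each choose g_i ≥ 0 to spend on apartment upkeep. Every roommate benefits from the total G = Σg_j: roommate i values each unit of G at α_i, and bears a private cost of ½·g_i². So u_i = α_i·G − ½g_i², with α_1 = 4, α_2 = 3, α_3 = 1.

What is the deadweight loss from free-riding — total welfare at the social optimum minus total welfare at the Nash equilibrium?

Roommate i's FOC: ∂u_i/∂g_i = α_i − g_i = 0, so g_i* = α_i.
NE contributions = (4, 3, 1); G = 8.
W^NE = (Σα)·G − ½Σα_i² = 8² − ½·26 = 51.
Planner sets g_i = Σα_j = 8 for every i, so G^SO = 3·8 = 24.
W^SO = (Σα)·G^SO − ½·3·(Σα)² = (3/2)·8² = 96.
Deadweight loss = W^SO − W^NE = 45.

45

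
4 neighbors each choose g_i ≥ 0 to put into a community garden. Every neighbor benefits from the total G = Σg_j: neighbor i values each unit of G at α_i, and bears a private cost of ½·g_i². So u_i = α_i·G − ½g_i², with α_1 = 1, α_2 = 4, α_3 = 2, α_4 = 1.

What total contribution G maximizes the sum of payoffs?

32

Planner FOC: ∂(Σu_j)/∂g_i = (Σα_j) − g_i = 0, so g_i^SO = Σα_j = 8 for every i; G^SO = 32.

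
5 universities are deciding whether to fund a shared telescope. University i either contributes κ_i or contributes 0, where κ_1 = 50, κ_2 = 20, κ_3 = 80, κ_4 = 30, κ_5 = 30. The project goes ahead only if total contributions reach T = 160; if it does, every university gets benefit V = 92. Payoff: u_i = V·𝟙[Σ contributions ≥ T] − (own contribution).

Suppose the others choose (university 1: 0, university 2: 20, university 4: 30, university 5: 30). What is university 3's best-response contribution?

80

Others' total = 80. Contributing 80 brings total to 160 ≥ 160: gain V − κ_3 = 12.
Best response: 80.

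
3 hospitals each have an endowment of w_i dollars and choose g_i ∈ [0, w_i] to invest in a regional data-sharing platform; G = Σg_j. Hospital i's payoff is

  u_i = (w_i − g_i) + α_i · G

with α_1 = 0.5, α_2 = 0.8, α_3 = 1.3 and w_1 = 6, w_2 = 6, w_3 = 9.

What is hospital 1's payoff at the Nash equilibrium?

∂u_i/∂g_i = α_i − 1, so hospital i contributes w_i if α_i > 1, else 0.
α_i > 1 for i ∈ {3}; NE contributions (0, 0, 9), G = 9.
u_1 = (6 − 0) + 0.5·9 = 10.5.

10.5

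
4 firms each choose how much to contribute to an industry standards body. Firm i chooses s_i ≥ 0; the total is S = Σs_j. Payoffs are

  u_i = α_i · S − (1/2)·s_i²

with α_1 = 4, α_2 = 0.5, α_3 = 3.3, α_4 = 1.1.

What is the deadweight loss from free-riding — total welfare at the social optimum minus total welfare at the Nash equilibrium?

93.385

Firm i's FOC: ∂u_i/∂s_i = α_i − s_i = 0, so s_i* = α_i.
NE contributions = (4, 0.5, 3.3, 1.1); S = 8.9.
W^NE = (Σα)·S − ½Σα_i² = 8.9² − ½·28.35 = 65.035.
Planner sets s_i = Σα_j = 8.9 for every i, so S^SO = 4·8.9 = 35.6.
W^SO = (Σα)·S^SO − ½·4·(Σα)² = (4/2)·8.9² = 158.42.
Deadweight loss = W^SO − W^NE = 93.385.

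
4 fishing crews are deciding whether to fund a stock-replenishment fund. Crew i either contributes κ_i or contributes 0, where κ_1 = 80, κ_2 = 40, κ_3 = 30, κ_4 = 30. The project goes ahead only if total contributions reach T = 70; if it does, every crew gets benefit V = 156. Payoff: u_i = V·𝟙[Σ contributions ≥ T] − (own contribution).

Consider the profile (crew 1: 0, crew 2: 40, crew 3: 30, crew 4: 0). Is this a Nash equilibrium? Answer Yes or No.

Total = 70 ≥ 70: provided.
Crew 1 (pledges 0, payoff 156): pledging 80 → total 150, payoff 76. No gain.
Crew 2 (pledges 40, payoff 116): dropping to 0 → total 30, payoff 0. No gain.
Crew 3 (pledges 30, payoff 126): dropping to 0 → total 40, payoff 0. No gain.
Crew 4 (pledges 0, payoff 156): pledging 30 → total 100, payoff 126. No gain.

Yes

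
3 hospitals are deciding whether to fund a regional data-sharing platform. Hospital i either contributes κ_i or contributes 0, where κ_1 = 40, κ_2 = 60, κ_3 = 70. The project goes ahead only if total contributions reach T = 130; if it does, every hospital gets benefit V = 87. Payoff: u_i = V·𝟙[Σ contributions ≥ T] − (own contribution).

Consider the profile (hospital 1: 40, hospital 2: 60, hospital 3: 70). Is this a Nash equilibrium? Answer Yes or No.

No

Total = 170 ≥ 130: provided.
Hospital 1 (pledges 40, payoff 47): dropping to 0 → total 130, payoff 87. Profitable deviation.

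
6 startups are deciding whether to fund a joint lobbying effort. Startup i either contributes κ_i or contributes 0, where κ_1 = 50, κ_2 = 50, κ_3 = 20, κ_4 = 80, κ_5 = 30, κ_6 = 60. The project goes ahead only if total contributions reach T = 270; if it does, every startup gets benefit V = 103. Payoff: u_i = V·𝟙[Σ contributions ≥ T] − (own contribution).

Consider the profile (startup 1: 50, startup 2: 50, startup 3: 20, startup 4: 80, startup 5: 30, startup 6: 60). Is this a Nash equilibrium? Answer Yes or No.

Total = 290 ≥ 270: provided.
Startup 1 (pledges 50, payoff 53): dropping to 0 → total 240, payoff 0. No gain.
Startup 2 (pledges 50, payoff 53): dropping to 0 → total 240, payoff 0. No gain.
Startup 3 (pledges 20, payoff 83): dropping to 0 → total 270, payoff 103. Profitable deviation.

No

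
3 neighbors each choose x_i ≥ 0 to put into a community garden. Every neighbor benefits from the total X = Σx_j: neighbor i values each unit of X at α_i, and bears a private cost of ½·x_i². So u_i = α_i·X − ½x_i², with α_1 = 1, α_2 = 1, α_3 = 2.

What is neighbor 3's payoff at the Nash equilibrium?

6

Neighbor i's FOC: ∂u_i/∂x_i = α_i − x_i = 0, so x_i* = α_i.
NE contributions = (1, 1, 2); X = 4.
u_3 = α_3·X − ½·(x_3)² = 2·4 − ½·2² = 6.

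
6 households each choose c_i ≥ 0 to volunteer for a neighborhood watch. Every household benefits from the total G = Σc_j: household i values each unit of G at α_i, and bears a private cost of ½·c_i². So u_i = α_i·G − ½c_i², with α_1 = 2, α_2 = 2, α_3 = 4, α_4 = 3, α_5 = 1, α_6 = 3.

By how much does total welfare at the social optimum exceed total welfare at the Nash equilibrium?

Household i's FOC: ∂u_i/∂c_i = α_i − c_i = 0, so c_i* = α_i.
NE contributions = (2, 2, 4, 3, 1, 3); G = 15.
W^NE = (Σα)·G − ½Σα_i² = 15² − ½·43 = 203.5.
Planner sets c_i = Σα_j = 15 for every i, so G^SO = 6·15 = 90.
W^SO = (Σα)·G^SO − ½·6·(Σα)² = (6/2)·15² = 675.
Deadweight loss = W^SO − W^NE = 471.5.

471.5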